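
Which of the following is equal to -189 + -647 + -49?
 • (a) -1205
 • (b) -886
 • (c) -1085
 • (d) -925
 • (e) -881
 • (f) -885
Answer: f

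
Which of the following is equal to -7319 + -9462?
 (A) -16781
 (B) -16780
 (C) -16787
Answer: A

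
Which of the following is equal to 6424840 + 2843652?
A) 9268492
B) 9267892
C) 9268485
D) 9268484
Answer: A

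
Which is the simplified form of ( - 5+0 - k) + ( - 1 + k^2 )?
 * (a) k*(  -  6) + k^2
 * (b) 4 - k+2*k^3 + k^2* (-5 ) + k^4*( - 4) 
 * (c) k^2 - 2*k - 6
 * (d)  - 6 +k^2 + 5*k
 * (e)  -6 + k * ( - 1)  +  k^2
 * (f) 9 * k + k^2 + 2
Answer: e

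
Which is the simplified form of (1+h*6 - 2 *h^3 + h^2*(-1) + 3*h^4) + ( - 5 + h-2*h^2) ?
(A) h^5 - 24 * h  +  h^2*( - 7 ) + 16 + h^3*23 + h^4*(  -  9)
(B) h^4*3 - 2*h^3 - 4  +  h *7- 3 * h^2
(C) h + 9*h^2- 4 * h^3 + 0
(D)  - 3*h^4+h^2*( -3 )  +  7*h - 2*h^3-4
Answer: B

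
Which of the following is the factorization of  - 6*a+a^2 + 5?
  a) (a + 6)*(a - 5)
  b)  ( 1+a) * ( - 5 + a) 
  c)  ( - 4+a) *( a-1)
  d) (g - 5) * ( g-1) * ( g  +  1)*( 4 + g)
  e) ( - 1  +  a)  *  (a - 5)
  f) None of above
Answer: e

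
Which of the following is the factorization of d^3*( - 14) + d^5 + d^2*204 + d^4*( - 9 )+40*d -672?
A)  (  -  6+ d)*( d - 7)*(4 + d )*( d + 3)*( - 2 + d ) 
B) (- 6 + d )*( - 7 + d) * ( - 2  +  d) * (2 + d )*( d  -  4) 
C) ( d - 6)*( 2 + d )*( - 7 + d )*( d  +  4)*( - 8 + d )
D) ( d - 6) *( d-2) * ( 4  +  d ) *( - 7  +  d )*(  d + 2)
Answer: D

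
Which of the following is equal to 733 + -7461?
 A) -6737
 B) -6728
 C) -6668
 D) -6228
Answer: B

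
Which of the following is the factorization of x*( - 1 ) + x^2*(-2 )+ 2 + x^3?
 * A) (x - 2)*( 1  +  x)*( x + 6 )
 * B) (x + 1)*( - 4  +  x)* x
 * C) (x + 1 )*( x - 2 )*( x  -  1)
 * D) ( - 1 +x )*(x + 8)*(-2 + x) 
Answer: C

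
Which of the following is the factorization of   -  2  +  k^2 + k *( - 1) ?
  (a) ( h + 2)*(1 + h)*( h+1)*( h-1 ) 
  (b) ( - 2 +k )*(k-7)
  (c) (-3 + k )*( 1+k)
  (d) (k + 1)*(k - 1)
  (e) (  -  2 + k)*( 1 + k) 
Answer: e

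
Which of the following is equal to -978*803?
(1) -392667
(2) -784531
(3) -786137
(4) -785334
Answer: 4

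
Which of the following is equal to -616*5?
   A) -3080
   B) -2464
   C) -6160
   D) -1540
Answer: A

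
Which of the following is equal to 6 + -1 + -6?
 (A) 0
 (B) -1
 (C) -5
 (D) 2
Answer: B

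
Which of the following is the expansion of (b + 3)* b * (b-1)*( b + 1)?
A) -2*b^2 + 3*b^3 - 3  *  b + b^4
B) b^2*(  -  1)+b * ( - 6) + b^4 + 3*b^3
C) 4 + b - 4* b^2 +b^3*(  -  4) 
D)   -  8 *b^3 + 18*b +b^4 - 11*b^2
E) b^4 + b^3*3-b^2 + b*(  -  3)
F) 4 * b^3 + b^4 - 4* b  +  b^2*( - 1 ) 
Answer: E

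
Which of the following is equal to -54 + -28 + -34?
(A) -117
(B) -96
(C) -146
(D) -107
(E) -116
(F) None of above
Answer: E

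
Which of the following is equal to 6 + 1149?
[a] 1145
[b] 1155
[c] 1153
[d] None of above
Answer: b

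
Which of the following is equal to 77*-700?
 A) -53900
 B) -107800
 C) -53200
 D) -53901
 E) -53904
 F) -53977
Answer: A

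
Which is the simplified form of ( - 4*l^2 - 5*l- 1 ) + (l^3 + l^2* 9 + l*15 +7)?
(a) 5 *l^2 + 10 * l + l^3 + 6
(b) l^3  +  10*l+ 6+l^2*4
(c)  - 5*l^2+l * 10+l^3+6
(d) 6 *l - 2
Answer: a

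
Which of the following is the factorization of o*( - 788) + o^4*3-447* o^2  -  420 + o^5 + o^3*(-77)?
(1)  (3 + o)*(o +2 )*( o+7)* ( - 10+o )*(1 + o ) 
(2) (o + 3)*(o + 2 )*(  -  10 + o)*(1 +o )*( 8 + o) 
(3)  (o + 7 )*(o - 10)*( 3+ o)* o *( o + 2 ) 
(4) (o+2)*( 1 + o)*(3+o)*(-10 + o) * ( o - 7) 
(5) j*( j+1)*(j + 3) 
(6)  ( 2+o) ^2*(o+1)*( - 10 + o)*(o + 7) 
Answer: 1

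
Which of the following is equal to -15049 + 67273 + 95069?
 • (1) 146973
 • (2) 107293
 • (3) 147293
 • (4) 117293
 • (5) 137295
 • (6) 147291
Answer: 3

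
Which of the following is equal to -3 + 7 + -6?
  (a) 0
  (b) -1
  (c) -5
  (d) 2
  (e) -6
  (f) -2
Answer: f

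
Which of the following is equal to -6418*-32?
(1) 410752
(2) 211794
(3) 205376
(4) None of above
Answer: 3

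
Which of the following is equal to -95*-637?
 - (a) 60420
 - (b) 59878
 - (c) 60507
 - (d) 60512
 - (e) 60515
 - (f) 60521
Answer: e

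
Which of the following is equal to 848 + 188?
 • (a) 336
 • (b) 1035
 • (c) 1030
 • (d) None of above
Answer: d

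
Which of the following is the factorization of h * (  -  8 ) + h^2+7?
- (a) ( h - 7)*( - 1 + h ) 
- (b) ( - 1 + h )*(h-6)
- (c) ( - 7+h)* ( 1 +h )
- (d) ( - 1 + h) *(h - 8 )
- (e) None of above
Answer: a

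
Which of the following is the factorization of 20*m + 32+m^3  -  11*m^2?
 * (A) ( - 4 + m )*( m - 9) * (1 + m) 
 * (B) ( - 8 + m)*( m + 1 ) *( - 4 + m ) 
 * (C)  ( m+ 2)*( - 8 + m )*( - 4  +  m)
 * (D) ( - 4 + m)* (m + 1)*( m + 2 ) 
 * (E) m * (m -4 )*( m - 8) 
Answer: B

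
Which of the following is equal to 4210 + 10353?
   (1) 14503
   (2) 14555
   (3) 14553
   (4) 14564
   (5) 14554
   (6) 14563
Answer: 6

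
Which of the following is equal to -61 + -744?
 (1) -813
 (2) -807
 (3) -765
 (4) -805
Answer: 4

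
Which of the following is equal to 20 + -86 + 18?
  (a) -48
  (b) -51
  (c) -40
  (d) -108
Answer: a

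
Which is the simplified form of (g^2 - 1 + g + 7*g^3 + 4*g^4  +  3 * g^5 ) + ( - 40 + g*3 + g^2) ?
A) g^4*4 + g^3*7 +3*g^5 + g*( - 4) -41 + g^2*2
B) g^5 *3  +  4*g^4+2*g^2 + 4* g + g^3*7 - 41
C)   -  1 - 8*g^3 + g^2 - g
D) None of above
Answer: B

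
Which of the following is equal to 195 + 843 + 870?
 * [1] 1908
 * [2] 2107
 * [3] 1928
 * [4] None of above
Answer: 1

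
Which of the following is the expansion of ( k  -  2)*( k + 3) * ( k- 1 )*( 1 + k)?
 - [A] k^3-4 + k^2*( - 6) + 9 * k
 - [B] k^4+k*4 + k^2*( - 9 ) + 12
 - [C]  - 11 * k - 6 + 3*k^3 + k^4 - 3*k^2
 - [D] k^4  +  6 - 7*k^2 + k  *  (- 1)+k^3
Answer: D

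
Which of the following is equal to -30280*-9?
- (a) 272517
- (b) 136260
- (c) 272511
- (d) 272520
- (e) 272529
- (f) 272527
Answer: d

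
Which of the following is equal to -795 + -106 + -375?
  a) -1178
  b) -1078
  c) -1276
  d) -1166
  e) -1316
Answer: c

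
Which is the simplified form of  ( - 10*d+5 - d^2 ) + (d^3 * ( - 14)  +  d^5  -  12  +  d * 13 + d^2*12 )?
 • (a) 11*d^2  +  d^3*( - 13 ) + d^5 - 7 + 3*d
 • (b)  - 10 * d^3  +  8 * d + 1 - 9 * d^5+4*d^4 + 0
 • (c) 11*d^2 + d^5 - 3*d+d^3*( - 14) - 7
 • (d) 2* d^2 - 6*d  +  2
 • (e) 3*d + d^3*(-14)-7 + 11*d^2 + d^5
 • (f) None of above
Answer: e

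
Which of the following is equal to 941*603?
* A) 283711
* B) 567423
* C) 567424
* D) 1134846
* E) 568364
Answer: B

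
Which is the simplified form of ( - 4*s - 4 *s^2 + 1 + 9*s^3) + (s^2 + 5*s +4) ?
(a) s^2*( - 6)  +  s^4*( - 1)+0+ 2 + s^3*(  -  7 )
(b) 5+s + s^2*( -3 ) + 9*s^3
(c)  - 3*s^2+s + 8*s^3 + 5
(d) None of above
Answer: b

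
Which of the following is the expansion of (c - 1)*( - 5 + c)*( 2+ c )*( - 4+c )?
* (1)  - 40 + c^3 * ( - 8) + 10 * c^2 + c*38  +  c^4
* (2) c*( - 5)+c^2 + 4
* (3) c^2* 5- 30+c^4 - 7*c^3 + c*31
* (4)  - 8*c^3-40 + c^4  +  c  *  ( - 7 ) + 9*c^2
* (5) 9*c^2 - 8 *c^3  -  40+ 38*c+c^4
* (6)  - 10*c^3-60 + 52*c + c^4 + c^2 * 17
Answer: 5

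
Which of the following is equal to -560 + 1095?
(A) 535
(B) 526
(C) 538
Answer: A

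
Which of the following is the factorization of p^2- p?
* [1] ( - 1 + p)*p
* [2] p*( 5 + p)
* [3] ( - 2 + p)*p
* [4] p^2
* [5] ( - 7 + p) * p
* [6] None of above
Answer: 1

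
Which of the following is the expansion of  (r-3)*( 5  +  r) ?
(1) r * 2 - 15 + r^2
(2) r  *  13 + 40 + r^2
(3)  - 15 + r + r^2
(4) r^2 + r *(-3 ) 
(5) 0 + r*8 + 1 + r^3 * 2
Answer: 1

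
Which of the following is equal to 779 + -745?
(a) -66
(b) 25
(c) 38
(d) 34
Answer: d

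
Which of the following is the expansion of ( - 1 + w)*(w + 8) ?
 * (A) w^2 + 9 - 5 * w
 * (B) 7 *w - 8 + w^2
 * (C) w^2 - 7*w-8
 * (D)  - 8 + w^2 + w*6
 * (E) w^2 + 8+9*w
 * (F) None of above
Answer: B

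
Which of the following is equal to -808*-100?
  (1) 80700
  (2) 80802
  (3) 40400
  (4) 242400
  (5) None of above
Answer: 5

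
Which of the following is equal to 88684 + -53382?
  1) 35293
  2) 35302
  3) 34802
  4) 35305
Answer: 2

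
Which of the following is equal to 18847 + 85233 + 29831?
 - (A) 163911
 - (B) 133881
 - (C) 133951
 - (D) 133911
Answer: D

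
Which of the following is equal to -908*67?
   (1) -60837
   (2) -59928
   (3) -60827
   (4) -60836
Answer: 4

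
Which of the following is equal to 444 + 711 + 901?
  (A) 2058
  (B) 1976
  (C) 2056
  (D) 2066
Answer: C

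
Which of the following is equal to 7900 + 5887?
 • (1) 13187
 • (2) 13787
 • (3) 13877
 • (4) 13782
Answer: 2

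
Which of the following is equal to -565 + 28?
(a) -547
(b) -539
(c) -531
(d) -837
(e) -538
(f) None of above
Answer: f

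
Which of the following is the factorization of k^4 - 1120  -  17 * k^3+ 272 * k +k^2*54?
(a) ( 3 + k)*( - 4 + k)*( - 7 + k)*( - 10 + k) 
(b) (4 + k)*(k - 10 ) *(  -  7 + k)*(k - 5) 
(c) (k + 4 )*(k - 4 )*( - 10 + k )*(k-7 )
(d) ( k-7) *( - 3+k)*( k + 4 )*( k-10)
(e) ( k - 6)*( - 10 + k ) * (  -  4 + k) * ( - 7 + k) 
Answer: c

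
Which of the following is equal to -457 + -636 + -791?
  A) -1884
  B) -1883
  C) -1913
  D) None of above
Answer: A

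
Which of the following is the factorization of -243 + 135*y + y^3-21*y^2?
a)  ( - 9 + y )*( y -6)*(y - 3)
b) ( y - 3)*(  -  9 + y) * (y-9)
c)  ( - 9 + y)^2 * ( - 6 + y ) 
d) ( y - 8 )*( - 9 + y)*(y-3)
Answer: b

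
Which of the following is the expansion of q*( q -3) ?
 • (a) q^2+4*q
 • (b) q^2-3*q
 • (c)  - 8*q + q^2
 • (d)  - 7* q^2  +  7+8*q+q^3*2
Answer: b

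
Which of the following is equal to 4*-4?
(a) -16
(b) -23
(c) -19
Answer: a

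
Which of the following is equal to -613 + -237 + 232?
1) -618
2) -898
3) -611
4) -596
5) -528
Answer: 1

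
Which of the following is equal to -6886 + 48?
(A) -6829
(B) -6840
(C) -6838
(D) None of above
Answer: C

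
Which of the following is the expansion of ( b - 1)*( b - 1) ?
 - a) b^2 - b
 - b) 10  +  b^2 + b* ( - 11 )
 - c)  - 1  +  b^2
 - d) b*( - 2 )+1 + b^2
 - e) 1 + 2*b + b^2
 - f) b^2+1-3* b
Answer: d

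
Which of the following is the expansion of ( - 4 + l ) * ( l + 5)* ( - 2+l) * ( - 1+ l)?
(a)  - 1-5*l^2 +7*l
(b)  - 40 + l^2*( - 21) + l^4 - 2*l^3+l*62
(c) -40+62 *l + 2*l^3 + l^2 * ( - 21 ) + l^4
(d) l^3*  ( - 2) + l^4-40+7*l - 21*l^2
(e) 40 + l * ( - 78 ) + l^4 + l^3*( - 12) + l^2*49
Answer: b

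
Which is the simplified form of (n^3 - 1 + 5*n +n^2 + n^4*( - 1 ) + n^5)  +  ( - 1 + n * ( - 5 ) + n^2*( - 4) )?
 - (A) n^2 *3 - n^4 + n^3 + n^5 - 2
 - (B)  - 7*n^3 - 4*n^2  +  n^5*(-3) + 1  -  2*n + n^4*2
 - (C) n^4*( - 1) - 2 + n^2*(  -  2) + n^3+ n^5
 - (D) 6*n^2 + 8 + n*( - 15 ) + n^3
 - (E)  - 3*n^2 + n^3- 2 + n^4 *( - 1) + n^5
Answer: E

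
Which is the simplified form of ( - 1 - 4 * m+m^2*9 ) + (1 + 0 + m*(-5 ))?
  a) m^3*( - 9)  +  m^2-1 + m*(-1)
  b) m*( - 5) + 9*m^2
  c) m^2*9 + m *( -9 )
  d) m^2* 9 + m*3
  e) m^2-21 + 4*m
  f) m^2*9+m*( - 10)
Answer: c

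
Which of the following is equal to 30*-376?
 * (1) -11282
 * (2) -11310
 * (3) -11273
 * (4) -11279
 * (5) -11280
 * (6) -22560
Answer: 5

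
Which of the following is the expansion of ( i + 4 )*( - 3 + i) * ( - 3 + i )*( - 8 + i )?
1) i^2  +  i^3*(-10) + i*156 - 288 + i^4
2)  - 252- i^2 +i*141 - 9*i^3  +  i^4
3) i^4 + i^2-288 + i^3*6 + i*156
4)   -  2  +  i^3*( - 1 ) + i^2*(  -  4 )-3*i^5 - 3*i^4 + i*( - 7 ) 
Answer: 1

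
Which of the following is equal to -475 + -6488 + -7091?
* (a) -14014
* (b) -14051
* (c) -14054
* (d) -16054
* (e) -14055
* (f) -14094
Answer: c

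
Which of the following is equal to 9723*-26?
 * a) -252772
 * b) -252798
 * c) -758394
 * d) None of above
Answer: b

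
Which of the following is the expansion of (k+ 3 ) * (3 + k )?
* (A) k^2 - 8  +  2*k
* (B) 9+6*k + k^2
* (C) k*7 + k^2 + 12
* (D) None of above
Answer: B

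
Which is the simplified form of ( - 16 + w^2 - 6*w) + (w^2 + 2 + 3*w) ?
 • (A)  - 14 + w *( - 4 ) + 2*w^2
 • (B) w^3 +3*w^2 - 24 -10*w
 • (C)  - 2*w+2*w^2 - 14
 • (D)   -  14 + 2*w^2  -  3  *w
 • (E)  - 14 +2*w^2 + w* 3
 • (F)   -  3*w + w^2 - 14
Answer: D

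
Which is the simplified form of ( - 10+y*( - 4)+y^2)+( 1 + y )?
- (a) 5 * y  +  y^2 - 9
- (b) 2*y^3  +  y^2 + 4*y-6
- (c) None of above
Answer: c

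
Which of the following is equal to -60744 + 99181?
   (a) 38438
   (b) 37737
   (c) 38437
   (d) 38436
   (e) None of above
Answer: c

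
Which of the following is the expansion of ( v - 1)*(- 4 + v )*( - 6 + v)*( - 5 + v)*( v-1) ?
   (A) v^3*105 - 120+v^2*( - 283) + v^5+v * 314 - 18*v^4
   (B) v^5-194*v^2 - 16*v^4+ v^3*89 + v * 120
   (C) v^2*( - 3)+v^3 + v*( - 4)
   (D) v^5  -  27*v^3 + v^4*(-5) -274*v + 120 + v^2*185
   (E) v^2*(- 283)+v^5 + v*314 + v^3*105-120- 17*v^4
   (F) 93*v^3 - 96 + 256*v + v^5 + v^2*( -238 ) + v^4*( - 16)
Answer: E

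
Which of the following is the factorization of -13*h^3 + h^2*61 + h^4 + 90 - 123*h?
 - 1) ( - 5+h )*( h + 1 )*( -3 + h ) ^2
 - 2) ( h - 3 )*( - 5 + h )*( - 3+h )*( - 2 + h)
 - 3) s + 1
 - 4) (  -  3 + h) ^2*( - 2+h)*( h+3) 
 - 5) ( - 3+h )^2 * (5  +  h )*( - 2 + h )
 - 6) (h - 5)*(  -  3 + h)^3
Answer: 2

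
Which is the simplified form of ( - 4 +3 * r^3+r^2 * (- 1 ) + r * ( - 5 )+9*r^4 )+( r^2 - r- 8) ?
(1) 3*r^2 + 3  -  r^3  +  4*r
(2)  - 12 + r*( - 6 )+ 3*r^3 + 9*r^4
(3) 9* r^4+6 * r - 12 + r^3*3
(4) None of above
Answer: 2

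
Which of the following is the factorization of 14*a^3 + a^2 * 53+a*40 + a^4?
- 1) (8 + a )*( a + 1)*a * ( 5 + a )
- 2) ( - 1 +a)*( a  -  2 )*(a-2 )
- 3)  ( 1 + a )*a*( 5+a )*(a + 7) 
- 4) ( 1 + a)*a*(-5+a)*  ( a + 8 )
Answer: 1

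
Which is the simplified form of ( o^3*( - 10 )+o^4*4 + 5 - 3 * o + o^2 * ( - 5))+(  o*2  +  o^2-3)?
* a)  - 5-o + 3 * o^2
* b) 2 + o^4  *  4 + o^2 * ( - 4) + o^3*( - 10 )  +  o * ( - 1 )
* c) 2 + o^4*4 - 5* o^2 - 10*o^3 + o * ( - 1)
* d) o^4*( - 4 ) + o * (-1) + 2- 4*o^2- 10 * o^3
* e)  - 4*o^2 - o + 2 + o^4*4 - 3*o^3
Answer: b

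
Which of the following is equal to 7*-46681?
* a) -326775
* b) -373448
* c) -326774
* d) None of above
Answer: d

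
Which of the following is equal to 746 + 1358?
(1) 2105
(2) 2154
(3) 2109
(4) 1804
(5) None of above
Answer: 5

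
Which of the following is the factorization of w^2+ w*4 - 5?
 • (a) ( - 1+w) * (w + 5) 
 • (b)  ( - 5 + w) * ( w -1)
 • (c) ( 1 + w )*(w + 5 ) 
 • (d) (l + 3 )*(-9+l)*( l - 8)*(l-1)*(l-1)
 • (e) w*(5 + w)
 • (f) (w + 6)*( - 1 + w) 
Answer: a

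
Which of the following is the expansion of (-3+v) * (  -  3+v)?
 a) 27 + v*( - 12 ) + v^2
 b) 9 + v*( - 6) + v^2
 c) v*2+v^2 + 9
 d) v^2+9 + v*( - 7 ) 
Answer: b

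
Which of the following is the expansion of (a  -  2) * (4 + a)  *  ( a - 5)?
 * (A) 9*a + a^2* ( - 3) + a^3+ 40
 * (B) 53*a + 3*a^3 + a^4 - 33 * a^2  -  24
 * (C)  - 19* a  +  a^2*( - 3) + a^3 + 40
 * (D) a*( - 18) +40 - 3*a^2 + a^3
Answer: D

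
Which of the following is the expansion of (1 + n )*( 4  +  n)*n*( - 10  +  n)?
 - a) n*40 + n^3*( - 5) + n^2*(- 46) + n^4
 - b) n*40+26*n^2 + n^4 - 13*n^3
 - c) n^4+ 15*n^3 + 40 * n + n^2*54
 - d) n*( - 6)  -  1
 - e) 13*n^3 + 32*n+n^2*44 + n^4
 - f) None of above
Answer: f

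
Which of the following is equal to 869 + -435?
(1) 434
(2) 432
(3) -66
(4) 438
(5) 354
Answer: 1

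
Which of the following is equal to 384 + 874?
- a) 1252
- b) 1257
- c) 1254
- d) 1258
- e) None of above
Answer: d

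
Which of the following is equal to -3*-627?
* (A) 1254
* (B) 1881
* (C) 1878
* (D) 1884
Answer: B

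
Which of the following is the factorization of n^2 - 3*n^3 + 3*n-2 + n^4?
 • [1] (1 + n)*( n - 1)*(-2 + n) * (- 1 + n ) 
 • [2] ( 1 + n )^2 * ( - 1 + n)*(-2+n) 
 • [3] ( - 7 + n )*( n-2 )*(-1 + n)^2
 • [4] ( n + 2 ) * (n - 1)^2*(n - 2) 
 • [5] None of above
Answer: 1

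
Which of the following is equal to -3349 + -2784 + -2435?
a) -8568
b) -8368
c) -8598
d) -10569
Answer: a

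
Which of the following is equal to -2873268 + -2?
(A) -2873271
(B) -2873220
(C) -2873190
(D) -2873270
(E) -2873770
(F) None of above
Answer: D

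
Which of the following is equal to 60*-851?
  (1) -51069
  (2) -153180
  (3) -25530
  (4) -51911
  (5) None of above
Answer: 5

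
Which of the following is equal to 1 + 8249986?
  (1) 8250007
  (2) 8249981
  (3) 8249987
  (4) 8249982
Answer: 3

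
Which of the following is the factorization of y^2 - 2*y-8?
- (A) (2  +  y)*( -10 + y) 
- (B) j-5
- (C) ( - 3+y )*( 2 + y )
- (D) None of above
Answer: D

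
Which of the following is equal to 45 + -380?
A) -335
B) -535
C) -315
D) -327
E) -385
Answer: A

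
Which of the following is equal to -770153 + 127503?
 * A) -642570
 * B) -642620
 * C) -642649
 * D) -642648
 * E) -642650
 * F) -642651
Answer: E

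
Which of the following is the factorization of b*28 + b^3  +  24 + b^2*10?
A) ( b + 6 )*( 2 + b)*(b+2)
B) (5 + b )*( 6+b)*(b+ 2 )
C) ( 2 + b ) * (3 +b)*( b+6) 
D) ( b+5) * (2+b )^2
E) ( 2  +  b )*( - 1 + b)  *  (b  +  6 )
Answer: A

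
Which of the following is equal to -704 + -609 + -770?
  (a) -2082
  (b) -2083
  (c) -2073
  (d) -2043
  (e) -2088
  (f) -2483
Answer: b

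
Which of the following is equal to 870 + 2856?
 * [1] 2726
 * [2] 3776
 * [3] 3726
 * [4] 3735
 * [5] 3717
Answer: 3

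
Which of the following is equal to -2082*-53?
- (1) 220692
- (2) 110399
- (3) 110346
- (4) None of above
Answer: 3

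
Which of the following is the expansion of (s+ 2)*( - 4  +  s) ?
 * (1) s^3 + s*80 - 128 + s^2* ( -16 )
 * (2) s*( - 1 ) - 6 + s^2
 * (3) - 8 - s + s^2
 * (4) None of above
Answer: 4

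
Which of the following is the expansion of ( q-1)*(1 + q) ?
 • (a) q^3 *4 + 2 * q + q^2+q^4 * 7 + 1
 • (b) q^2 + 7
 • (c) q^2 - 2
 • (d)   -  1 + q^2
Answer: d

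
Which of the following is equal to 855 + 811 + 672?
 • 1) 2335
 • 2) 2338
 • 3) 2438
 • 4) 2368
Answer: 2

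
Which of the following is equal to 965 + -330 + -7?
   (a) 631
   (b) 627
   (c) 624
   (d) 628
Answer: d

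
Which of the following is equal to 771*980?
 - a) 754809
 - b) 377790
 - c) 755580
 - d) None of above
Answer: c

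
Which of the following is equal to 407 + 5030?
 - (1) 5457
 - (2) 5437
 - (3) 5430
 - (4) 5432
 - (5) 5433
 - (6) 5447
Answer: 2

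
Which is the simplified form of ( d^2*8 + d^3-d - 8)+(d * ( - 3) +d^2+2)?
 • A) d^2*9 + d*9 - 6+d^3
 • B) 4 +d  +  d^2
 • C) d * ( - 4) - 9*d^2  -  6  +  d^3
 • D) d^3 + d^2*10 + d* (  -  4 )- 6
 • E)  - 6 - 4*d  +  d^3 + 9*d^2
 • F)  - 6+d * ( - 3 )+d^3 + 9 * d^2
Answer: E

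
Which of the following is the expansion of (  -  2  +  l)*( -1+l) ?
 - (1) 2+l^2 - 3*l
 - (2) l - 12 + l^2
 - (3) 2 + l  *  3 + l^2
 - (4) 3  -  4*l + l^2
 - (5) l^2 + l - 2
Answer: 1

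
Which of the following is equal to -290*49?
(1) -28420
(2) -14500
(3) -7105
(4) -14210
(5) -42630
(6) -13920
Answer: 4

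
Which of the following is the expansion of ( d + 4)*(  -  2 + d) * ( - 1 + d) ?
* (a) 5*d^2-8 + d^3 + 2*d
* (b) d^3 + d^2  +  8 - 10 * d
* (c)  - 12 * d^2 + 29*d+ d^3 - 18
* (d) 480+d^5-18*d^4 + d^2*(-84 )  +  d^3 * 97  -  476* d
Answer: b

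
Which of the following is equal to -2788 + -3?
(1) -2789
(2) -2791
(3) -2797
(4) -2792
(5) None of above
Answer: 2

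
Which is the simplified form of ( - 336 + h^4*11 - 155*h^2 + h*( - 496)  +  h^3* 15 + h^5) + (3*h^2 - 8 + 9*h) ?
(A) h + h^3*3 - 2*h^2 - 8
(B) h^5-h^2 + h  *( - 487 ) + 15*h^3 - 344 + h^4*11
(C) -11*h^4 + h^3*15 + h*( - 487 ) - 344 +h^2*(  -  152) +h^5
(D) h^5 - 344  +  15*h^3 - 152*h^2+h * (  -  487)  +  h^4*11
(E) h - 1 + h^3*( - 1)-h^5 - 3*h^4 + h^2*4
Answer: D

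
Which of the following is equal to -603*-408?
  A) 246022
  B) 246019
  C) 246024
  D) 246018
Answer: C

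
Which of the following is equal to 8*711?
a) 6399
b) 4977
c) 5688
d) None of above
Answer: c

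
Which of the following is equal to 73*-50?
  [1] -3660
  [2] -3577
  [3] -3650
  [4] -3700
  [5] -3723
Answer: 3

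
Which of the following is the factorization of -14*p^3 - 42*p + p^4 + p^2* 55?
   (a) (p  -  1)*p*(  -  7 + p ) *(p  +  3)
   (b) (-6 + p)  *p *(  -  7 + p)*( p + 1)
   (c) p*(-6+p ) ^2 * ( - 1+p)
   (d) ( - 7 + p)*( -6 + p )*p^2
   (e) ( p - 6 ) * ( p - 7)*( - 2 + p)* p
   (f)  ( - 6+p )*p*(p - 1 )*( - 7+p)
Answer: f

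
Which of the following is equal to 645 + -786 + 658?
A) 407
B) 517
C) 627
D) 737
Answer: B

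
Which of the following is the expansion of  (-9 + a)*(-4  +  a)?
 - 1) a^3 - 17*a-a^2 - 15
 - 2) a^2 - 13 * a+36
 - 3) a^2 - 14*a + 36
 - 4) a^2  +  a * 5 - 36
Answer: 2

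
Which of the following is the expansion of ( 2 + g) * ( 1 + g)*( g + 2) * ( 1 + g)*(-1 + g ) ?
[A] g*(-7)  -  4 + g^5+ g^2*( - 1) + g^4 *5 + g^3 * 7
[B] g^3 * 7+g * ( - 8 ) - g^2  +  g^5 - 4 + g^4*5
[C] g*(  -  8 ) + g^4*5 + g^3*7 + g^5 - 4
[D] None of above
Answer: B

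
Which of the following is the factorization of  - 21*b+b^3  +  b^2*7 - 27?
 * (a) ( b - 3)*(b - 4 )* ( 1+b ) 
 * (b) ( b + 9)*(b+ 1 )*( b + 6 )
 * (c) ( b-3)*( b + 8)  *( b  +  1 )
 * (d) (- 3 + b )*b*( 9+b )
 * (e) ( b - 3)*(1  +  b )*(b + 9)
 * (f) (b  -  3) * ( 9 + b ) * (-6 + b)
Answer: e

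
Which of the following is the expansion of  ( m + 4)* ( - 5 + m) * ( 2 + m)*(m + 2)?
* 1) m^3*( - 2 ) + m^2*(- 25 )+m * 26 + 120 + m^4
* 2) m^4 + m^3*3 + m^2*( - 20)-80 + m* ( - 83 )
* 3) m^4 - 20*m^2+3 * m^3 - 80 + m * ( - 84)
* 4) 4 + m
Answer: 3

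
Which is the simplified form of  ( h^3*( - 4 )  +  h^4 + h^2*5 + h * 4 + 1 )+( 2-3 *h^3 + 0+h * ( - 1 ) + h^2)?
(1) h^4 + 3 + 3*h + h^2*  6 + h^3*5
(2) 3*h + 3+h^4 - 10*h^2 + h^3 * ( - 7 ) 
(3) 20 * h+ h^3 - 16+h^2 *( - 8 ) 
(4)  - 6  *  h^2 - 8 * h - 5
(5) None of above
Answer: 5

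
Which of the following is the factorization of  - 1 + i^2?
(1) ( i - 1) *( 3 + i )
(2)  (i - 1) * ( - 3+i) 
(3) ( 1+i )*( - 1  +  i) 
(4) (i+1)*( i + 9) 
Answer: 3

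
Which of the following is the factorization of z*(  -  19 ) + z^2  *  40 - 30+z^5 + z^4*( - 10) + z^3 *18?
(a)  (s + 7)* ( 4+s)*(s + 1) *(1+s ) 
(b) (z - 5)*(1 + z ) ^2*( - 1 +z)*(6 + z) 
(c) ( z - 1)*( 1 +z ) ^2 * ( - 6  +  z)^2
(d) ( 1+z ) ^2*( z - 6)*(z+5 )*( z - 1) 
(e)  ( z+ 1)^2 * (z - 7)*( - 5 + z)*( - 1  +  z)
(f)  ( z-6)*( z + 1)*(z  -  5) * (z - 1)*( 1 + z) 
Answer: f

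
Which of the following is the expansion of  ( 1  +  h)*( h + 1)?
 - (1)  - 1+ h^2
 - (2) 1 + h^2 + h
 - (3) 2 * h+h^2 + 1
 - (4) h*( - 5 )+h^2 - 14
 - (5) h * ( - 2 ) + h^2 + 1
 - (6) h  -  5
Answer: 3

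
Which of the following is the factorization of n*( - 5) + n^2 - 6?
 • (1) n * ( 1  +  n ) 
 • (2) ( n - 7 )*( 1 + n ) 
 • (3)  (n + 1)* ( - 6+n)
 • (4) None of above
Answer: 3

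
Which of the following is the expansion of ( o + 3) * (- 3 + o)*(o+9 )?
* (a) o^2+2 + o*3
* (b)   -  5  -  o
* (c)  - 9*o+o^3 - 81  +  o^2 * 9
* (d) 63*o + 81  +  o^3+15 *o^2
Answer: c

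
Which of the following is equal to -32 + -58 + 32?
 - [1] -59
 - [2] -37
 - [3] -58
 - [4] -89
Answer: 3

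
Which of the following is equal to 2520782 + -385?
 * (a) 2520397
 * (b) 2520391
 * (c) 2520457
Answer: a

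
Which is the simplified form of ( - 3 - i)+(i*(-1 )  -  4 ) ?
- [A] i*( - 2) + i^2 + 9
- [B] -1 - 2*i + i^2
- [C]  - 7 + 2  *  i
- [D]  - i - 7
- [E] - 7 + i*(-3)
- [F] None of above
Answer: F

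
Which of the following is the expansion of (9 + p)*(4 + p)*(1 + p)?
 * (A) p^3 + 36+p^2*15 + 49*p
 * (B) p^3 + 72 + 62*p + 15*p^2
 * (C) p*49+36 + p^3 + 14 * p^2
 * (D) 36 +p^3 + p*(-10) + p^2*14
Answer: C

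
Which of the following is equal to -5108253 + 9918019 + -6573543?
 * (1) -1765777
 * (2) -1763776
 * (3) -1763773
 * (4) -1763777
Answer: 4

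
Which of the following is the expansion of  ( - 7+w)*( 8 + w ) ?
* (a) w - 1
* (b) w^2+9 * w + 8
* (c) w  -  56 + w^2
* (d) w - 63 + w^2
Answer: c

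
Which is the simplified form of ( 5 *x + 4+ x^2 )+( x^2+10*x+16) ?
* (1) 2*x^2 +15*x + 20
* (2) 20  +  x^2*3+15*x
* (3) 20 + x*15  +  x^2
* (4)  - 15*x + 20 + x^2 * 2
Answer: 1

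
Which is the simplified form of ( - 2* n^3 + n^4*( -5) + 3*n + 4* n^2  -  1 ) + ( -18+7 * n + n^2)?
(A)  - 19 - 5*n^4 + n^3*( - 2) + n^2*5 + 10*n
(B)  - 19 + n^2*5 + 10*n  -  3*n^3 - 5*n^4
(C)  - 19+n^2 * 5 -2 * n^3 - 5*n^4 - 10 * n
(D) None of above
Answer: A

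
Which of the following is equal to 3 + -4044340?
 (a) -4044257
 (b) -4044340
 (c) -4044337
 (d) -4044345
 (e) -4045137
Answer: c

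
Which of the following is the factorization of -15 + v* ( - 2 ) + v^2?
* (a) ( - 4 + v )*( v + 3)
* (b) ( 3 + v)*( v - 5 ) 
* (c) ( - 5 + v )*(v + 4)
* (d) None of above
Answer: b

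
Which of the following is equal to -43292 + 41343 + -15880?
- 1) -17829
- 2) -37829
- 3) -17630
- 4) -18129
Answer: 1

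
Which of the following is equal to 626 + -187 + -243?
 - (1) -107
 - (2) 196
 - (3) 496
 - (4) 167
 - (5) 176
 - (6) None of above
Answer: 2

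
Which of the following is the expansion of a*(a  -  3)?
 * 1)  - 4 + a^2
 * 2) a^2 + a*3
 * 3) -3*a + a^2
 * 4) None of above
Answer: 3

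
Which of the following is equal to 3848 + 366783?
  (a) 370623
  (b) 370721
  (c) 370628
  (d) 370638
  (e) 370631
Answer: e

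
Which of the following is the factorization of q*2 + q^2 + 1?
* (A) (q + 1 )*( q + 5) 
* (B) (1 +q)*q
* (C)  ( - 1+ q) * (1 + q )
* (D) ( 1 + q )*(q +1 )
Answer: D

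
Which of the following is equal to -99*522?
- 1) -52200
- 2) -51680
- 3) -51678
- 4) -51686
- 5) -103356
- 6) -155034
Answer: 3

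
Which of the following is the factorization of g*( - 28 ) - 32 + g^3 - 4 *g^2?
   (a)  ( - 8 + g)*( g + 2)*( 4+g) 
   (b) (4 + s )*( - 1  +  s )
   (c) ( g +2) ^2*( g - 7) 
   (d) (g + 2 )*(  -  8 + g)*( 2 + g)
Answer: d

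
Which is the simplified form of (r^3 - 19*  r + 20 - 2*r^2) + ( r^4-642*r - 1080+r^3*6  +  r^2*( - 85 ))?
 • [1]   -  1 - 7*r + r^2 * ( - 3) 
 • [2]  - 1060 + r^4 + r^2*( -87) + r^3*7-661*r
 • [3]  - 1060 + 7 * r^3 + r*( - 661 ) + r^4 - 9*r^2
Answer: 2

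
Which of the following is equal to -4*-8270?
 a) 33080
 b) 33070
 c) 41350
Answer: a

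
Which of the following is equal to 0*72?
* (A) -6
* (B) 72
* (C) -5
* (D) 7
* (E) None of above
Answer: E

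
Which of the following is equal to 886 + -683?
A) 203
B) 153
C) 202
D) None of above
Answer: A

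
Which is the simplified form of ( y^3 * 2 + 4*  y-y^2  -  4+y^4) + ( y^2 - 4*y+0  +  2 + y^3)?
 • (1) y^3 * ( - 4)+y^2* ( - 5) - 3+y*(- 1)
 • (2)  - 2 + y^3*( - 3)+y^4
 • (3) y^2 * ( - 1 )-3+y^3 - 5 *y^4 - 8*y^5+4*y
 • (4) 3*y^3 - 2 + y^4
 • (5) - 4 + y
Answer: 4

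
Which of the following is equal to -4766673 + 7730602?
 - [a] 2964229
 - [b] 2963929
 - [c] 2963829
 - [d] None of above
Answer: b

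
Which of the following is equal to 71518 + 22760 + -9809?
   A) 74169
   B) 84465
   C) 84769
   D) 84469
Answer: D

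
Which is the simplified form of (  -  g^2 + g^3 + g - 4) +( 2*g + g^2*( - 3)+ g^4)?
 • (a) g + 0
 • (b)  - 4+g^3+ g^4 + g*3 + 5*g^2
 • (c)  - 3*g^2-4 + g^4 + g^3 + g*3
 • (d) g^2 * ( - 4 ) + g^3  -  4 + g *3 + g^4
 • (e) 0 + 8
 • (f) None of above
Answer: d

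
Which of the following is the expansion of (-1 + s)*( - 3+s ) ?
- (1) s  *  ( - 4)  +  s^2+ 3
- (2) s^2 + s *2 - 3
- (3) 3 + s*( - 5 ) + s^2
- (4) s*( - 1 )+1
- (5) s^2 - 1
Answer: 1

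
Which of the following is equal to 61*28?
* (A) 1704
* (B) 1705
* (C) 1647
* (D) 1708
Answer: D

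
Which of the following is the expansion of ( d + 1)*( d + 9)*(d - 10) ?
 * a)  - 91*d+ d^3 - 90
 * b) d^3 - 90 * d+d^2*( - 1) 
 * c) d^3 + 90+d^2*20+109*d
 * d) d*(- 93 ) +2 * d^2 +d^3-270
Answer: a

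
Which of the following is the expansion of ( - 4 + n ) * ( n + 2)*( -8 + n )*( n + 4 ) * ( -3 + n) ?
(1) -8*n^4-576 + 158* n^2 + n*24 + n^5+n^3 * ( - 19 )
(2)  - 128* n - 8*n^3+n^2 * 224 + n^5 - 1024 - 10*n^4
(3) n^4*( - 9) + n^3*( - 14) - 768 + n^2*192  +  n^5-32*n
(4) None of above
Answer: 3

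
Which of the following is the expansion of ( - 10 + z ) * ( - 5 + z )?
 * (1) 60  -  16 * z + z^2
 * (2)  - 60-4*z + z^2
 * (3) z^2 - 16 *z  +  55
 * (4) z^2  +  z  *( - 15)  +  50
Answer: 4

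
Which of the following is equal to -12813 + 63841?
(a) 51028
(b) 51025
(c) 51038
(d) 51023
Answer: a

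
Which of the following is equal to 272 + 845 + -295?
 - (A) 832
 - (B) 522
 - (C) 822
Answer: C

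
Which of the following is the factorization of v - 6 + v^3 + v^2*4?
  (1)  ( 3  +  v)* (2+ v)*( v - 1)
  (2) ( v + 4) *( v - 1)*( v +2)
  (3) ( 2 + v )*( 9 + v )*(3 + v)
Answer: 1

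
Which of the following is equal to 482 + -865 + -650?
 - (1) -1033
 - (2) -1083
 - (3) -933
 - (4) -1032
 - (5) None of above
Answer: 1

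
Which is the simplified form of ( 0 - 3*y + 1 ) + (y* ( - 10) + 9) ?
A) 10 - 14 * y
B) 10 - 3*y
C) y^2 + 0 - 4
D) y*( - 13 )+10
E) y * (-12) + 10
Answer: D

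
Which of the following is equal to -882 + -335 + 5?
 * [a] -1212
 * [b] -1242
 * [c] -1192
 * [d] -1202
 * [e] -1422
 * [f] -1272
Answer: a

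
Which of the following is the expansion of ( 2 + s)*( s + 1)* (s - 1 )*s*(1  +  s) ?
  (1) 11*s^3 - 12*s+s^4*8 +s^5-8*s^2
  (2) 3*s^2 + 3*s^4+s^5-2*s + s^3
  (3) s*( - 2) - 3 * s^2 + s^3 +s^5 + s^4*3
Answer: 3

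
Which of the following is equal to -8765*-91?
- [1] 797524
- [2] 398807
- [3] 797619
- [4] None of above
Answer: 4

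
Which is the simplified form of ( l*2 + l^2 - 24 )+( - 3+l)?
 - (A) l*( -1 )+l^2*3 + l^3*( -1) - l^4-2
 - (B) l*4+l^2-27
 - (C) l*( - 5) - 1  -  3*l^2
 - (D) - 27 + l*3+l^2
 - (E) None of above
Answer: D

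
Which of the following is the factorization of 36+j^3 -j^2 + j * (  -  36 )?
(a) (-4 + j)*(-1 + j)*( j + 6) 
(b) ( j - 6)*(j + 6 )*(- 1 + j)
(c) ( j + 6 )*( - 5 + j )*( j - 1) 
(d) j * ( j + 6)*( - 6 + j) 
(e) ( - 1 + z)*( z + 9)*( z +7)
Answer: b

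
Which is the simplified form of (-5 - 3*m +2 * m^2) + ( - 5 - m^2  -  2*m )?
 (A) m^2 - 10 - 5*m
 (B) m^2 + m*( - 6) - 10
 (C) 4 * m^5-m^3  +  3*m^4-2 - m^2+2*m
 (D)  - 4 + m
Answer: A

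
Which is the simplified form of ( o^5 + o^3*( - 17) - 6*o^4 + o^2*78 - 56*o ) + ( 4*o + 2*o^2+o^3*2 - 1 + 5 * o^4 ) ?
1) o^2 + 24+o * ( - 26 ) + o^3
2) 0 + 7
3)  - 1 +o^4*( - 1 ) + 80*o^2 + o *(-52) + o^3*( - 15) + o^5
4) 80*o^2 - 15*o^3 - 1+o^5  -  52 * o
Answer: 3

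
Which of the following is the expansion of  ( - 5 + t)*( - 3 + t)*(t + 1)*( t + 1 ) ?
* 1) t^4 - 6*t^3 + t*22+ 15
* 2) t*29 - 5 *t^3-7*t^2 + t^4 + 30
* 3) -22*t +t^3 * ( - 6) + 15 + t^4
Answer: 1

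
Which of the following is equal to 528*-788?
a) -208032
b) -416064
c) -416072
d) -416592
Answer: b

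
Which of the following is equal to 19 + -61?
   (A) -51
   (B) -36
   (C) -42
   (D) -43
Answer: C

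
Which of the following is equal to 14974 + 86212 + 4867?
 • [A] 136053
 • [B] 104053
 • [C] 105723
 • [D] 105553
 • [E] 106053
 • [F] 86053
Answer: E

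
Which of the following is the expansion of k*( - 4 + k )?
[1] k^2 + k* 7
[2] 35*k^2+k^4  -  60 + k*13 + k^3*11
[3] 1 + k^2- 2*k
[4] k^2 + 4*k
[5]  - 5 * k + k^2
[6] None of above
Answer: 6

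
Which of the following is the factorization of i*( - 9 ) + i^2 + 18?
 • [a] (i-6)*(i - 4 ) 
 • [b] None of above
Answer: b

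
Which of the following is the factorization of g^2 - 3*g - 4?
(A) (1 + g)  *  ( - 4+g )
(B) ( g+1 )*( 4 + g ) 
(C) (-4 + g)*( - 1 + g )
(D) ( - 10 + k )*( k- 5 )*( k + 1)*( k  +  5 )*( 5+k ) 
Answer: A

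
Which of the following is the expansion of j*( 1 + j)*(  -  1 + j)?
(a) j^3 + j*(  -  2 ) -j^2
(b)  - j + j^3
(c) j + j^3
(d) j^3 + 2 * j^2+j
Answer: b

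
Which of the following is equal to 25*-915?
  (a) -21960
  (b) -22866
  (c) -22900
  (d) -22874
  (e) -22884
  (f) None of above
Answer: f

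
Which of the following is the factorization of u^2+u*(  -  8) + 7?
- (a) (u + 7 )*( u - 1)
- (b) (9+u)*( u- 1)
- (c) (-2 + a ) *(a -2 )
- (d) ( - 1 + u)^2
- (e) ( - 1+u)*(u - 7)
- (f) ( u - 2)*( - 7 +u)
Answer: e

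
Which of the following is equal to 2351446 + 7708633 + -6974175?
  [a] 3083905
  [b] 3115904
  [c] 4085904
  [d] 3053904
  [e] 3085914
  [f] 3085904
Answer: f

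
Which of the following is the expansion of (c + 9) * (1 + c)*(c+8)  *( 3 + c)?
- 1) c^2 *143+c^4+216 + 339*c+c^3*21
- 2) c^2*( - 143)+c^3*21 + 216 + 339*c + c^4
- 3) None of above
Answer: 1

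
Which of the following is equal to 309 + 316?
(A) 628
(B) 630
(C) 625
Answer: C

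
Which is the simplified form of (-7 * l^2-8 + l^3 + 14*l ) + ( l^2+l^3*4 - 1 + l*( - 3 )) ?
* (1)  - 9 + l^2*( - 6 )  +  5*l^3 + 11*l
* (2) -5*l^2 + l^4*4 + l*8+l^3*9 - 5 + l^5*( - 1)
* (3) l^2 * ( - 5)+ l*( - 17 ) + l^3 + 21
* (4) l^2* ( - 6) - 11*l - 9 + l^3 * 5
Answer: 1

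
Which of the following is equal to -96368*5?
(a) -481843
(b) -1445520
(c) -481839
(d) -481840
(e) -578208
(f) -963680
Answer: d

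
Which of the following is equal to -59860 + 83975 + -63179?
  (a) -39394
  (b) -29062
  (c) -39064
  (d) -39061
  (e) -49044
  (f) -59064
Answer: c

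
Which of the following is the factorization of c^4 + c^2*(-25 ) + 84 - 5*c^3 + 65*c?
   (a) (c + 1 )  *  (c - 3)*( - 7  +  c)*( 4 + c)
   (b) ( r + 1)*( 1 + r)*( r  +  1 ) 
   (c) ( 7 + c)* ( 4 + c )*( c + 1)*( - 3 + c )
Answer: a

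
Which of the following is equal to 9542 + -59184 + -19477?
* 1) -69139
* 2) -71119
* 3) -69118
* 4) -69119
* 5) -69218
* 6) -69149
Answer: 4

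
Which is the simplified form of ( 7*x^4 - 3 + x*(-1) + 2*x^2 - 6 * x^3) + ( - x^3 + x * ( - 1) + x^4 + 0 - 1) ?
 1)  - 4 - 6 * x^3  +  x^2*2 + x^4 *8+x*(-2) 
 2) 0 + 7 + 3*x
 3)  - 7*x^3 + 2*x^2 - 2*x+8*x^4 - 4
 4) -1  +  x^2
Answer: 3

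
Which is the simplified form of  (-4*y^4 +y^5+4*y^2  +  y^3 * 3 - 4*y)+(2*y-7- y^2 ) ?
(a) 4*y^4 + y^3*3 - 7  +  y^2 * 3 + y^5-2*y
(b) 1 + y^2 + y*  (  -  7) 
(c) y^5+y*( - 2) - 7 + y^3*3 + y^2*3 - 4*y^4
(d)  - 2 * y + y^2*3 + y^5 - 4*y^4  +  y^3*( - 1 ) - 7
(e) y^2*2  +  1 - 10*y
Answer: c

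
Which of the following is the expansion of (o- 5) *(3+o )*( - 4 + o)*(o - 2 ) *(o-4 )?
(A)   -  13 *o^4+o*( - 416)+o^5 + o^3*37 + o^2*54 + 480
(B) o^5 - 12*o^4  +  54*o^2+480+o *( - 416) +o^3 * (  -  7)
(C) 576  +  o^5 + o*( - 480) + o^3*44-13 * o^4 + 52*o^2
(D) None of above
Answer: D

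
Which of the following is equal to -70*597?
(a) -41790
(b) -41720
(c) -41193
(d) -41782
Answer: a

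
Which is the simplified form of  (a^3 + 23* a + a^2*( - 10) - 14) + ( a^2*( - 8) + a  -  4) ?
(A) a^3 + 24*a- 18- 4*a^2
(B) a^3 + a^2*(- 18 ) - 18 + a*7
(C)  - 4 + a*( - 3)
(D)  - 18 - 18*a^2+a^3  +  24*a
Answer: D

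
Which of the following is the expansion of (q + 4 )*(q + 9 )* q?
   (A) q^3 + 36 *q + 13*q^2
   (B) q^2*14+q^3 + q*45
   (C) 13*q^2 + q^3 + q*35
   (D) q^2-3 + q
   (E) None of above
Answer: A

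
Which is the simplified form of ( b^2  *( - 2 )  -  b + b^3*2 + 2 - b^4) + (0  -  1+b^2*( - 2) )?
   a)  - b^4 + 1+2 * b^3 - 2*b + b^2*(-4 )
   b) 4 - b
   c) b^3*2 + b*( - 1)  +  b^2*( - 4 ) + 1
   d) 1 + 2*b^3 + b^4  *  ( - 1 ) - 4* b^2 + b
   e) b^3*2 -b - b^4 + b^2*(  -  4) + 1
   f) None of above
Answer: e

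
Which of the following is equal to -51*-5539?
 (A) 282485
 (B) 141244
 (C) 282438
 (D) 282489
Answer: D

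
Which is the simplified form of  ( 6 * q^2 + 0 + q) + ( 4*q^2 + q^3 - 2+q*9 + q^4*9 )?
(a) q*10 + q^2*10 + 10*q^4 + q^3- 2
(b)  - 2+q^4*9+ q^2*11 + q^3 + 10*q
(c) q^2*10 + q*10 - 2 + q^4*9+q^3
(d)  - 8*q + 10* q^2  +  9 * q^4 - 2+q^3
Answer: c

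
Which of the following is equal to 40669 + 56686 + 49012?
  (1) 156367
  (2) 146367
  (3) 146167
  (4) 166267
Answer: 2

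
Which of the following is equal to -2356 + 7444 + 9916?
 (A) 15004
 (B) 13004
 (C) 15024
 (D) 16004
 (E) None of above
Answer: A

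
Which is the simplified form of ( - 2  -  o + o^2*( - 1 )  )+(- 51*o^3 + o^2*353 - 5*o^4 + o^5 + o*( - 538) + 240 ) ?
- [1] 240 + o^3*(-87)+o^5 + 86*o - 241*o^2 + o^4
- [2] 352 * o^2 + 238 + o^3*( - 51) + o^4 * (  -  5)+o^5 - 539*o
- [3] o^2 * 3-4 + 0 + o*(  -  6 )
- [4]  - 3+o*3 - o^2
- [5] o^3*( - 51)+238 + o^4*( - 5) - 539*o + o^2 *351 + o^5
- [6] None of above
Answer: 2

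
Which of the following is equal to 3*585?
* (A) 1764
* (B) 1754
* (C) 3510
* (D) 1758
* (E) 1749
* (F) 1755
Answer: F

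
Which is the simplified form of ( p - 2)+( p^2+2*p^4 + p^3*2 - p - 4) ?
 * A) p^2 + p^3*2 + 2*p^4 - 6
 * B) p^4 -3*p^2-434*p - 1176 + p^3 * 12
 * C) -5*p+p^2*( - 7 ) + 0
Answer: A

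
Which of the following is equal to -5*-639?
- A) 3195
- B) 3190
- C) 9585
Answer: A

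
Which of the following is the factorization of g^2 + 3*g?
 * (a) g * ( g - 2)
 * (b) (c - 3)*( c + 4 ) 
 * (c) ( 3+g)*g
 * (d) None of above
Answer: c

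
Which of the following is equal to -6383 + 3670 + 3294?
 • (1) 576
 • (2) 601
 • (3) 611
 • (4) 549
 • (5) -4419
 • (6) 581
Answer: 6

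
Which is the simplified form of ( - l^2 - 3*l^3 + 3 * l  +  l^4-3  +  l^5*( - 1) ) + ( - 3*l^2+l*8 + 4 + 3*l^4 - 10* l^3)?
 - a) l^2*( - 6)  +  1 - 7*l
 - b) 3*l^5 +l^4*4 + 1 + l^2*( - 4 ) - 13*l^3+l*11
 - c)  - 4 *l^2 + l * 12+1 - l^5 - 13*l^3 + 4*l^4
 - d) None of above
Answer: d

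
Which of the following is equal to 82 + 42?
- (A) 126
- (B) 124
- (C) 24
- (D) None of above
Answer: B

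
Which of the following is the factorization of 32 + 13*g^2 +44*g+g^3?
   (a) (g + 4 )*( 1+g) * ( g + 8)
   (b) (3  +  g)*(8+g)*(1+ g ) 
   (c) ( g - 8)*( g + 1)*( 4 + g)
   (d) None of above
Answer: a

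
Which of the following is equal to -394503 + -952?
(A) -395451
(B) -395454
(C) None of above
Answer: C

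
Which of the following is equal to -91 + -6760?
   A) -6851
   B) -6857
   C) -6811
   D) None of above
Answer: A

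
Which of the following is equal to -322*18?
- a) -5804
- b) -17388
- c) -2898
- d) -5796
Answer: d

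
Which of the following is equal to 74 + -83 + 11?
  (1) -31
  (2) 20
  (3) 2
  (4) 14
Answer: 3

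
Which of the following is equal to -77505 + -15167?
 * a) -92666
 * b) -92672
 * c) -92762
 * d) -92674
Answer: b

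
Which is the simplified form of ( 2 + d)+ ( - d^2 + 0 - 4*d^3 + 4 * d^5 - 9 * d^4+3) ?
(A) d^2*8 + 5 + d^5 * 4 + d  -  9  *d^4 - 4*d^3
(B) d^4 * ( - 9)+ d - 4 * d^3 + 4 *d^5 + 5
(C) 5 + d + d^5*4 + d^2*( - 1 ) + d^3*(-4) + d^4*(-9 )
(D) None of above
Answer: C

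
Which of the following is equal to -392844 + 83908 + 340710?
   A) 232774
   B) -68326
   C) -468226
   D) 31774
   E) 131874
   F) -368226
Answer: D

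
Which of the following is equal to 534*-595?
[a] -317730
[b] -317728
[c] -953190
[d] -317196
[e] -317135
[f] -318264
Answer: a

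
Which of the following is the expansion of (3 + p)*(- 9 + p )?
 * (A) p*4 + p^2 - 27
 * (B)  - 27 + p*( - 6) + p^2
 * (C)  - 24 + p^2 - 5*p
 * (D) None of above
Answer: B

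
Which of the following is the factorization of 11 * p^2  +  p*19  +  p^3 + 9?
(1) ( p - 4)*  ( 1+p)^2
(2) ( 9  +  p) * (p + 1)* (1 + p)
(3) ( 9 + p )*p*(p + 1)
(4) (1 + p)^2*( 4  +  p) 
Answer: 2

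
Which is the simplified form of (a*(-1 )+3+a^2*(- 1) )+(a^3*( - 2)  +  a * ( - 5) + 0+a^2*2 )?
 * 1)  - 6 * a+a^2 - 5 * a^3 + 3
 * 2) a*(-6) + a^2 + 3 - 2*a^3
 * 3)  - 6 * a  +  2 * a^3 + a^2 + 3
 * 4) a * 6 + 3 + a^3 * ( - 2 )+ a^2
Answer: 2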